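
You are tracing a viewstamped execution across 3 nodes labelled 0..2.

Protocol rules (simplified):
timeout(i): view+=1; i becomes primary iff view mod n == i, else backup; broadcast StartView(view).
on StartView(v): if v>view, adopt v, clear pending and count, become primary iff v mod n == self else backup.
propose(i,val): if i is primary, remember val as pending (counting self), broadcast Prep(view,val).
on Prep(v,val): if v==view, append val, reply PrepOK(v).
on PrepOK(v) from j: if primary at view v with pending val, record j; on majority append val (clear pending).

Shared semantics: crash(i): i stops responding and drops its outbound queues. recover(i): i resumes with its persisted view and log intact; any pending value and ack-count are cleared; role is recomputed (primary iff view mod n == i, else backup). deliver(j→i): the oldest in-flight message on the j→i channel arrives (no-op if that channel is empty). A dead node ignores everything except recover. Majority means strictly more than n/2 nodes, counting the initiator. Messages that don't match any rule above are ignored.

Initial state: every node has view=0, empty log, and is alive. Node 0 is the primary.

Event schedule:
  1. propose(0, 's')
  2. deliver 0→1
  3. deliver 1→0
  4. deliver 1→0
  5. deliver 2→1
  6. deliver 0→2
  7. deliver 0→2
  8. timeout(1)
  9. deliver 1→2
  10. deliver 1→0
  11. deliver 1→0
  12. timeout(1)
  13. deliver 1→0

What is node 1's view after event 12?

step 1 propose(0,'s'): —
step 2 deliver 0→1: 1={back,v=0,log=s}
step 3 deliver 1→0: 0={prim,v=0,log=s}
step 4 deliver 1→0: —
step 5 deliver 2→1: —
step 6 deliver 0→2: 2={back,v=0,log=s}
step 7 deliver 0→2: —
step 8 timeout(1): 1={prim,v=1,log=s}
step 9 deliver 1→2: 2={back,v=1,log=s}
step 10 deliver 1→0: 0={back,v=1,log=s}
step 11 deliver 1→0: —
step 12 timeout(1): 1={back,v=2,log=s}

2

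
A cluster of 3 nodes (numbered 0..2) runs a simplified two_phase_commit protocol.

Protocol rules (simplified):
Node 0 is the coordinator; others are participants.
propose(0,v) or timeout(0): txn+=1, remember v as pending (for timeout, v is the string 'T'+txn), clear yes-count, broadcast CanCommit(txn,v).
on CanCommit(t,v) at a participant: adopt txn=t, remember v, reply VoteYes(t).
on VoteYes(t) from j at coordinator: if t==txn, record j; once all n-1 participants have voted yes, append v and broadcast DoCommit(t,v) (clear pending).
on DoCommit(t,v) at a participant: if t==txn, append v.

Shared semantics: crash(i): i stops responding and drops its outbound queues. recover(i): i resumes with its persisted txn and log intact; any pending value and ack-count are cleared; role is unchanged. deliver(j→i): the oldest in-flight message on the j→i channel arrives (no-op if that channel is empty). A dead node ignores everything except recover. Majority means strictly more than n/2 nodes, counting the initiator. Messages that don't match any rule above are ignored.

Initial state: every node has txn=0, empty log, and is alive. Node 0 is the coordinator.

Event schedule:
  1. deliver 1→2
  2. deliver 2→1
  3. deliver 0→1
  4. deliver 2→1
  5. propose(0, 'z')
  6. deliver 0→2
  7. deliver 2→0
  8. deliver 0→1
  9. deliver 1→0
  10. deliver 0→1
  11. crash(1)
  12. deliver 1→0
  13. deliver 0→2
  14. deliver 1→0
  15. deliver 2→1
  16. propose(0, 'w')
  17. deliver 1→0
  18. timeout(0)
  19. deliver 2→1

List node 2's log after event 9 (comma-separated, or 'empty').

empty

step 1 deliver 1→2: —
step 2 deliver 2→1: —
step 3 deliver 0→1: —
step 4 deliver 2→1: —
step 5 propose(0,'z'): 0={coor,t=1,log=-}
step 6 deliver 0→2: 2={part,t=1,log=-}
step 7 deliver 2→0: —
step 8 deliver 0→1: 1={part,t=1,log=-}
step 9 deliver 1→0: 0={coor,t=1,log=z}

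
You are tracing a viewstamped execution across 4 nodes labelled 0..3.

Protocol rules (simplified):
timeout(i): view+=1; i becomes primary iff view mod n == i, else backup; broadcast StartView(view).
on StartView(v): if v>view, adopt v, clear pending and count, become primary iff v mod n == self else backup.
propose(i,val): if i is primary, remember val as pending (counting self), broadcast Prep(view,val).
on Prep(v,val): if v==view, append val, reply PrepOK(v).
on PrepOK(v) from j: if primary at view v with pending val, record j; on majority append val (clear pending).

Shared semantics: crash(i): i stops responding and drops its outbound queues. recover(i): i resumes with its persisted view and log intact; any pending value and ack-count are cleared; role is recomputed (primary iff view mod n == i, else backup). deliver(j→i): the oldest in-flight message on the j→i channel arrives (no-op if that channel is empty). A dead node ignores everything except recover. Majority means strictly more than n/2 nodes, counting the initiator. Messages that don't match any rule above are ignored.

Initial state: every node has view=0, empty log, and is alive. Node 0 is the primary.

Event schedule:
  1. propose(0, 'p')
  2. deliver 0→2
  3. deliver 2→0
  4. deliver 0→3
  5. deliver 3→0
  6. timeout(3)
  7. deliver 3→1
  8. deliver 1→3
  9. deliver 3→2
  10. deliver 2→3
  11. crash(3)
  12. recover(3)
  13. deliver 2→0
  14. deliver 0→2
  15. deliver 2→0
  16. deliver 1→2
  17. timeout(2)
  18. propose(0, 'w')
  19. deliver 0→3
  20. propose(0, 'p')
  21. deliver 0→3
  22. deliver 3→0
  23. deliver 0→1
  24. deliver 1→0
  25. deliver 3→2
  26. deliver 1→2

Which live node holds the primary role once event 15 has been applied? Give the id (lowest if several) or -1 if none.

after 1 — propose(0,'p'): ·
after 2 — deliver 0→2: n2:back/v0/[p]
after 3 — deliver 2→0: ·
after 4 — deliver 0→3: n3:back/v0/[p]
after 5 — deliver 3→0: n0:prim/v0/[p]
after 6 — timeout(3): n3:back/v1/[p]
after 7 — deliver 3→1: n1:prim/v1/[-]
after 8 — deliver 1→3: ·
after 9 — deliver 3→2: n2:back/v1/[p]
after 10 — deliver 2→3: ·
after 11 — crash(3): n3:✗back/v1/[p]
after 12 — recover(3): n3:back/v1/[p]
after 13 — deliver 2→0: ·
after 14 — deliver 0→2: ·
after 15 — deliver 2→0: ·

0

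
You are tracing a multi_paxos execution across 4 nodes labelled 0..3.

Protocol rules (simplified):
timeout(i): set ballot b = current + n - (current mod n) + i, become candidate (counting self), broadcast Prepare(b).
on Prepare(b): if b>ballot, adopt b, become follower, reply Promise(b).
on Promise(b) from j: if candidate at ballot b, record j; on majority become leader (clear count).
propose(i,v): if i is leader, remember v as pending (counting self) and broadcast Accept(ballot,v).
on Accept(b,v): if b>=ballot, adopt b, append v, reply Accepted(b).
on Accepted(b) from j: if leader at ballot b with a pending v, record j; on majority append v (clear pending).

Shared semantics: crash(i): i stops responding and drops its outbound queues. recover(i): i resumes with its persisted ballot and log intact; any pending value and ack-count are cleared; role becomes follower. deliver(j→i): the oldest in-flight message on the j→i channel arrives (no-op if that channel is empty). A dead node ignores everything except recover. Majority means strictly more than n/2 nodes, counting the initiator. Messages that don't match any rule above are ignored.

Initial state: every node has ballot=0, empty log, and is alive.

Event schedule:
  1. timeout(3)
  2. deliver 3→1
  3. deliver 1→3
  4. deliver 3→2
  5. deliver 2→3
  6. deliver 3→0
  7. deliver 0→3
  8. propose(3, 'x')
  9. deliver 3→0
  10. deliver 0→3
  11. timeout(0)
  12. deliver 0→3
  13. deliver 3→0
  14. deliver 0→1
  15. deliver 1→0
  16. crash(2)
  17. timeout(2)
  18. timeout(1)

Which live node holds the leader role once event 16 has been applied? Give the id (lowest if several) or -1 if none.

0

after 1 — timeout(3): n3:cand/b7/[-]
after 2 — deliver 3→1: n1:foll/b7/[-]
after 3 — deliver 1→3: ·
after 4 — deliver 3→2: n2:foll/b7/[-]
after 5 — deliver 2→3: n3:lead/b7/[-]
after 6 — deliver 3→0: n0:foll/b7/[-]
after 7 — deliver 0→3: ·
after 8 — propose(3,'x'): ·
after 9 — deliver 3→0: n0:foll/b7/[x]
after 10 — deliver 0→3: ·
after 11 — timeout(0): n0:cand/b8/[x]
after 12 — deliver 0→3: n3:foll/b8/[-]
after 13 — deliver 3→0: ·
after 14 — deliver 0→1: n1:foll/b8/[-]
after 15 — deliver 1→0: n0:lead/b8/[x]
after 16 — crash(2): n2:✗foll/b7/[-]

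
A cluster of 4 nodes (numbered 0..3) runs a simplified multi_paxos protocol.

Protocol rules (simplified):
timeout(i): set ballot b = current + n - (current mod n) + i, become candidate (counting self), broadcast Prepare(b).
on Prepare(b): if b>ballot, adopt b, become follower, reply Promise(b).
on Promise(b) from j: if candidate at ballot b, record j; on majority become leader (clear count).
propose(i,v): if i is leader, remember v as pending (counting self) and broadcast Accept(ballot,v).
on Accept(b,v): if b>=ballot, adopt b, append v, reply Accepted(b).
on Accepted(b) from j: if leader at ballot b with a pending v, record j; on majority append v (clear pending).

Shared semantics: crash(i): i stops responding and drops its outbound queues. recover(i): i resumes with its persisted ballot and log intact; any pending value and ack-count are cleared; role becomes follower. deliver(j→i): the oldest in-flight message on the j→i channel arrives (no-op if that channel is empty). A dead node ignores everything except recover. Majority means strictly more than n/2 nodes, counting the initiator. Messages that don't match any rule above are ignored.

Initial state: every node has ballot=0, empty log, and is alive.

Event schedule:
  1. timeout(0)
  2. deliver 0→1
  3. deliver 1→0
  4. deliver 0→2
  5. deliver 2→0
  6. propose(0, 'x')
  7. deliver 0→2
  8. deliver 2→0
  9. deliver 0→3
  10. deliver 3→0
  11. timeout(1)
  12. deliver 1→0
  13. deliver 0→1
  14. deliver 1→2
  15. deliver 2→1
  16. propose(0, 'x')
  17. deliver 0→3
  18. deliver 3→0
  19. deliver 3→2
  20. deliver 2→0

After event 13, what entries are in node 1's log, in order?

empty

step 1 timeout(0): 0={cand,b=4,log=-}
step 2 deliver 0→1: 1={foll,b=4,log=-}
step 3 deliver 1→0: —
step 4 deliver 0→2: 2={foll,b=4,log=-}
step 5 deliver 2→0: 0={lead,b=4,log=-}
step 6 propose(0,'x'): —
step 7 deliver 0→2: 2={foll,b=4,log=x}
step 8 deliver 2→0: —
step 9 deliver 0→3: 3={foll,b=4,log=-}
step 10 deliver 3→0: —
step 11 timeout(1): 1={cand,b=9,log=-}
step 12 deliver 1→0: 0={foll,b=9,log=-}
step 13 deliver 0→1: —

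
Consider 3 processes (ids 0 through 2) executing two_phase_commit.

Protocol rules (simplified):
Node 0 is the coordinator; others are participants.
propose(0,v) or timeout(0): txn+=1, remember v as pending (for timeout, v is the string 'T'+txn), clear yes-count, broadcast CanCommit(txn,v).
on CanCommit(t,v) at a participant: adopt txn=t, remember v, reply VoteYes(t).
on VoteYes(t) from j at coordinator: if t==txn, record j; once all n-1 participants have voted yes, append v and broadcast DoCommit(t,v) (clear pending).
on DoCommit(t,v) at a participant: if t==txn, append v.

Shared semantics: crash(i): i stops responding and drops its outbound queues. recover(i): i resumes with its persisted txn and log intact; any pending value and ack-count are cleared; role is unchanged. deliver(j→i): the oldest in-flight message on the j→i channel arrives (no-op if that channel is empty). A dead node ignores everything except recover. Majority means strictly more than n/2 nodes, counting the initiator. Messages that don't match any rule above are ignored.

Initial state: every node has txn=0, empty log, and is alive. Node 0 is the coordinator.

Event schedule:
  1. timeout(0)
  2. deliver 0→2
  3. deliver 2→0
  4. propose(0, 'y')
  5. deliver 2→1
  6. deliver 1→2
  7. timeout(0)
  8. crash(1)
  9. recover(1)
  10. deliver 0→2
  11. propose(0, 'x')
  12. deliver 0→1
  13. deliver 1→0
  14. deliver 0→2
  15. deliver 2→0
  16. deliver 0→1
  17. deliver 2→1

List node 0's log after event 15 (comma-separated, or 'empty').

empty

after 1 — timeout(0): n0:coor/t1/[-]
after 2 — deliver 0→2: n2:part/t1/[-]
after 3 — deliver 2→0: ·
after 4 — propose(0,'y'): n0:coor/t2/[-]
after 5 — deliver 2→1: ·
after 6 — deliver 1→2: ·
after 7 — timeout(0): n0:coor/t3/[-]
after 8 — crash(1): n1:✗part/t0/[-]
after 9 — recover(1): n1:part/t0/[-]
after 10 — deliver 0→2: n2:part/t2/[-]
after 11 — propose(0,'x'): n0:coor/t4/[-]
after 12 — deliver 0→1: n1:part/t1/[-]
after 13 — deliver 1→0: ·
after 14 — deliver 0→2: n2:part/t3/[-]
after 15 — deliver 2→0: ·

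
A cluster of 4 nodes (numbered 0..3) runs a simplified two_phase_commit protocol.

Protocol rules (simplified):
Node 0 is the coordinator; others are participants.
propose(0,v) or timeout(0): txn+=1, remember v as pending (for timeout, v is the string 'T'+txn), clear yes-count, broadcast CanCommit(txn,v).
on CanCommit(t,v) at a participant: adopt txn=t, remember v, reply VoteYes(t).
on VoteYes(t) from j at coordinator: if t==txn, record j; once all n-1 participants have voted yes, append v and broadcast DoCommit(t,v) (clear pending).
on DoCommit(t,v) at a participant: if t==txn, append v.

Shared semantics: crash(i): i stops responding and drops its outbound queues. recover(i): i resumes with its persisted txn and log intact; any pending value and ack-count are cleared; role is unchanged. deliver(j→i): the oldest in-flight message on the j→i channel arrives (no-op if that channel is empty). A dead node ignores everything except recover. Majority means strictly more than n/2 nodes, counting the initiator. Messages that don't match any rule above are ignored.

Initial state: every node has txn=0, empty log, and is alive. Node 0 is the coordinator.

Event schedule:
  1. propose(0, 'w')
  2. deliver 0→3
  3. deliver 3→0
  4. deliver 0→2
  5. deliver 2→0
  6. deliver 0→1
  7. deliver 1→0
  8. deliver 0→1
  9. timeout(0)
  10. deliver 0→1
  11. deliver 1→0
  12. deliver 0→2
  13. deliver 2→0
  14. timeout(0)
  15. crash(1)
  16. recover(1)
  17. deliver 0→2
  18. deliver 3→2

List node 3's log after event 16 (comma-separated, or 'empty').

e1 propose(0,'w'): 0[coor,t=1,-]
e2 deliver 0→3: 3[part,t=1,-]
e3 deliver 3→0: ·
e4 deliver 0→2: 2[part,t=1,-]
e5 deliver 2→0: ·
e6 deliver 0→1: 1[part,t=1,-]
e7 deliver 1→0: 0[coor,t=1,w]
e8 deliver 0→1: 1[part,t=1,w]
e9 timeout(0): 0[coor,t=2,w]
e10 deliver 0→1: 1[part,t=2,w]
e11 deliver 1→0: ·
e12 deliver 0→2: 2[part,t=1,w]
e13 deliver 2→0: ·
e14 timeout(0): 0[coor,t=3,w]
e15 crash(1): 1[✗part,t=2,w]
e16 recover(1): 1[part,t=2,w]

empty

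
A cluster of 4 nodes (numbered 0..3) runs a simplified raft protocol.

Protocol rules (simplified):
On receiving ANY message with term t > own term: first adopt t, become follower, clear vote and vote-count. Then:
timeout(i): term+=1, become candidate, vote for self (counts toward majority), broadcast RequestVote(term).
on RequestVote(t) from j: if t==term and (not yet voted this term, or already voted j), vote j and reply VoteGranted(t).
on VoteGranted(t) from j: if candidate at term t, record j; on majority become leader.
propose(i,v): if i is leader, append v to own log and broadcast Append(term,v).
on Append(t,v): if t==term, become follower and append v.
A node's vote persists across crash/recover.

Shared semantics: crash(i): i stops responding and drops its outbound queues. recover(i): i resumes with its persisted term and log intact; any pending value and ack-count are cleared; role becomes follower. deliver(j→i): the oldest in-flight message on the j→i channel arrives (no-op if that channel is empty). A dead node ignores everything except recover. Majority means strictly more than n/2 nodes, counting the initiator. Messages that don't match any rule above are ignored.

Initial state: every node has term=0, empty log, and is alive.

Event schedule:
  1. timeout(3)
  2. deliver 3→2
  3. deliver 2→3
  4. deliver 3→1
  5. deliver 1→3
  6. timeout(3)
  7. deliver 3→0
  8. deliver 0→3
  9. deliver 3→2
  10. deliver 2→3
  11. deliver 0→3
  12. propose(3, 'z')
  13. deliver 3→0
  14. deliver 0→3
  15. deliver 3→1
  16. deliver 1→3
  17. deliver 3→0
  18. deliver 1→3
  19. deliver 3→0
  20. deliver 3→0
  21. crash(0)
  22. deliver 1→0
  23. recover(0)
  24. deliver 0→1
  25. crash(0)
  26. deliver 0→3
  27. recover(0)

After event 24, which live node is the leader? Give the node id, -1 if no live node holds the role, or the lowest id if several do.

3

[1] timeout(3) → N3(cand t1 [-])
[2] deliver 3→2 → N2(foll t1 [-])
[3] deliver 2→3 → ∅
[4] deliver 3→1 → N1(foll t1 [-])
[5] deliver 1→3 → N3(lead t1 [-])
[6] timeout(3) → N3(cand t2 [-])
[7] deliver 3→0 → N0(foll t1 [-])
[8] deliver 0→3 → ∅
[9] deliver 3→2 → N2(foll t2 [-])
[10] deliver 2→3 → ∅
[11] deliver 0→3 → ∅
[12] propose(3,'z') → ∅
[13] deliver 3→0 → N0(foll t2 [-])
[14] deliver 0→3 → N3(lead t2 [-])
[15] deliver 3→1 → N1(foll t2 [-])
[16] deliver 1→3 → ∅
[17] deliver 3→0 → ∅
[18] deliver 1→3 → ∅
[19] deliver 3→0 → ∅
[20] deliver 3→0 → ∅
[21] crash(0) → N0(✗foll t2 [-])
[22] deliver 1→0 → ∅
[23] recover(0) → N0(foll t2 [-])
[24] deliver 0→1 → ∅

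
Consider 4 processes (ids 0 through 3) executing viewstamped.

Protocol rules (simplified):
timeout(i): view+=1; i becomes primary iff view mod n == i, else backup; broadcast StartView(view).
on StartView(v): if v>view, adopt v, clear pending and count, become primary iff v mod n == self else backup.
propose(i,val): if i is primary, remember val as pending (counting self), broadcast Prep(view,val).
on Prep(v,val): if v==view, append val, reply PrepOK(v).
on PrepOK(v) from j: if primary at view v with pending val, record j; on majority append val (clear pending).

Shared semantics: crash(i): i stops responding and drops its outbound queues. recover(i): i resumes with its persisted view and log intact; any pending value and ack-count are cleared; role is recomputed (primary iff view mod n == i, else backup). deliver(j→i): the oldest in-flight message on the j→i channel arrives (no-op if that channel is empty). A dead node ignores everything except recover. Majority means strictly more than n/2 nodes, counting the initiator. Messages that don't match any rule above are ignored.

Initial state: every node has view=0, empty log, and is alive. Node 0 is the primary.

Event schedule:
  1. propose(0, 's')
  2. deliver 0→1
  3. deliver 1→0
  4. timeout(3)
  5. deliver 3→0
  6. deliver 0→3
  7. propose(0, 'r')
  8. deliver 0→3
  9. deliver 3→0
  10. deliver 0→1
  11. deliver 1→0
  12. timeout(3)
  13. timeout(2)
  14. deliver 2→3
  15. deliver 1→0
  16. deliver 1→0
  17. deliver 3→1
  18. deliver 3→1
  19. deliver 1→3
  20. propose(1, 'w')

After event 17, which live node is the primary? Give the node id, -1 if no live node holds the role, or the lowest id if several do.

1

[1] propose(0,'s') → ∅
[2] deliver 0→1 → N1(back v0 [s])
[3] deliver 1→0 → ∅
[4] timeout(3) → N3(back v1 [-])
[5] deliver 3→0 → N0(back v1 [-])
[6] deliver 0→3 → ∅
[7] propose(0,'r') → ∅
[8] deliver 0→3 → ∅
[9] deliver 3→0 → ∅
[10] deliver 0→1 → ∅
[11] deliver 1→0 → ∅
[12] timeout(3) → N3(back v2 [-])
[13] timeout(2) → N2(back v1 [-])
[14] deliver 2→3 → ∅
[15] deliver 1→0 → ∅
[16] deliver 1→0 → ∅
[17] deliver 3→1 → N1(prim v1 [s])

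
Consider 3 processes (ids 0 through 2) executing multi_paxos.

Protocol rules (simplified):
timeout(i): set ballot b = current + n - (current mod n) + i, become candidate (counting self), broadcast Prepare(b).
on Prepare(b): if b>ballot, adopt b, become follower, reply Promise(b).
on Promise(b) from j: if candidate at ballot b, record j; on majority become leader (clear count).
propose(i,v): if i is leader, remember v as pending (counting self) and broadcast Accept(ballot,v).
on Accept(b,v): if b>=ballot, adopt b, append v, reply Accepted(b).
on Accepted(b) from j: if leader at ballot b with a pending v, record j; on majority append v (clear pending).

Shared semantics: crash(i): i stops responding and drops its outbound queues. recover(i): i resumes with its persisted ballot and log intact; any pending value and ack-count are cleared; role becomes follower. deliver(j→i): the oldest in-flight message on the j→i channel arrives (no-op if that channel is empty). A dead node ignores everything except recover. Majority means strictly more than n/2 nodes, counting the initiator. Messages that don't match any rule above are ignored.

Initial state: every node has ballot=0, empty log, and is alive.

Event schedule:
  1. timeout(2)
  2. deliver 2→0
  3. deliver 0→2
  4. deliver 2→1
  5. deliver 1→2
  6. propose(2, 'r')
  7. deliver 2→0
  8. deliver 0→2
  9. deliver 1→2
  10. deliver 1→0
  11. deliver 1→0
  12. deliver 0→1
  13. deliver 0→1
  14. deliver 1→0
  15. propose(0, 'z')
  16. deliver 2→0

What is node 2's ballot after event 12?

[1] timeout(2) → N2(cand b5 [-])
[2] deliver 2→0 → N0(foll b5 [-])
[3] deliver 0→2 → N2(lead b5 [-])
[4] deliver 2→1 → N1(foll b5 [-])
[5] deliver 1→2 → ∅
[6] propose(2,'r') → ∅
[7] deliver 2→0 → N0(foll b5 [r])
[8] deliver 0→2 → N2(lead b5 [r])
[9] deliver 1→2 → ∅
[10] deliver 1→0 → ∅
[11] deliver 1→0 → ∅
[12] deliver 0→1 → ∅

5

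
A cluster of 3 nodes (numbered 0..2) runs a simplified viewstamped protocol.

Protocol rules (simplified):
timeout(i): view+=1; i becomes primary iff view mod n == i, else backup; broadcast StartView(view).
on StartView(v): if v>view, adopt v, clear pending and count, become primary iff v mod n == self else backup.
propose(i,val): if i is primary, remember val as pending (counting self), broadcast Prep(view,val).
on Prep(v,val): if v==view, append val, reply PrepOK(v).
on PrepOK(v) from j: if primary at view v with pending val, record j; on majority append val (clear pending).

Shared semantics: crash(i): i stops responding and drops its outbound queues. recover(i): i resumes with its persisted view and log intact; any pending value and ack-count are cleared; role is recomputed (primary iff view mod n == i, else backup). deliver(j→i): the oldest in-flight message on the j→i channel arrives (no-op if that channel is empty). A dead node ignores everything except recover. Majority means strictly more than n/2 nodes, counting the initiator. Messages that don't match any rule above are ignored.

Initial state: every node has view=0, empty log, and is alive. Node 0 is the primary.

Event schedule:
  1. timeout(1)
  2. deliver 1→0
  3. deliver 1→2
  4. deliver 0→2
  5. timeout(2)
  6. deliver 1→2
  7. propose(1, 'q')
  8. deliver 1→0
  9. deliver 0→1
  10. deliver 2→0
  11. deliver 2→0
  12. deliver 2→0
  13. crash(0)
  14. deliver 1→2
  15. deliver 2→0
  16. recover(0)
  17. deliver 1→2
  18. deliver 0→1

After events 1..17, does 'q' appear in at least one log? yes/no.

step 1 timeout(1): 1={prim,v=1,log=-}
step 2 deliver 1→0: 0={back,v=1,log=-}
step 3 deliver 1→2: 2={back,v=1,log=-}
step 4 deliver 0→2: —
step 5 timeout(2): 2={prim,v=2,log=-}
step 6 deliver 1→2: —
step 7 propose(1,'q'): —
step 8 deliver 1→0: 0={back,v=1,log=q}
step 9 deliver 0→1: 1={prim,v=1,log=q}
step 10 deliver 2→0: 0={back,v=2,log=q}
step 11 deliver 2→0: —
step 12 deliver 2→0: —
step 13 crash(0): 0={✗back,v=2,log=q}
step 14 deliver 1→2: —
step 15 deliver 2→0: —
step 16 recover(0): 0={back,v=2,log=q}
step 17 deliver 1→2: —

yes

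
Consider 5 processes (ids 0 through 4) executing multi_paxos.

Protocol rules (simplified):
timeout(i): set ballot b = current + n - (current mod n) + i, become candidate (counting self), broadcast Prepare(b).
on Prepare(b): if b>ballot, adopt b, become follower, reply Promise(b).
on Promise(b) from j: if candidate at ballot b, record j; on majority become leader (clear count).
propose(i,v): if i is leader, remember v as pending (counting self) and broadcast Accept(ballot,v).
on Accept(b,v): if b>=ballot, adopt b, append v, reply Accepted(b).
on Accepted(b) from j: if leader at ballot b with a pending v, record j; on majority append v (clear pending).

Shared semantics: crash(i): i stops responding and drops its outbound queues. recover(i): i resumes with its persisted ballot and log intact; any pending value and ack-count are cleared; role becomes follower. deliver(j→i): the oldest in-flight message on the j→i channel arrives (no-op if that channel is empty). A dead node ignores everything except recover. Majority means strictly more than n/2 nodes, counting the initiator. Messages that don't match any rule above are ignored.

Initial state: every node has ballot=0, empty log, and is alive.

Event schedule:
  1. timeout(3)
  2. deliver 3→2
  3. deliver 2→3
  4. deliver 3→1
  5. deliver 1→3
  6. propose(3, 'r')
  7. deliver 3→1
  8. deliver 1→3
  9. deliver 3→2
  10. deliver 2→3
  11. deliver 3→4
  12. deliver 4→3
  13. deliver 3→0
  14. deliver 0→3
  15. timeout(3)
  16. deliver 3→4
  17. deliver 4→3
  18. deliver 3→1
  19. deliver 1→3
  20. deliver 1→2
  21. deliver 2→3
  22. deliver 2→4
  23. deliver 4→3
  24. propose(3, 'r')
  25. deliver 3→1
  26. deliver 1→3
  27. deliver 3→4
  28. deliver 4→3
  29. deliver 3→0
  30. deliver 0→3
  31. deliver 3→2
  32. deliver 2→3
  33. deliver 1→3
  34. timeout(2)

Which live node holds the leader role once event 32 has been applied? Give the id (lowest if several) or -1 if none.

3

[1] timeout(3) → N3(cand b8 [-])
[2] deliver 3→2 → N2(foll b8 [-])
[3] deliver 2→3 → ∅
[4] deliver 3→1 → N1(foll b8 [-])
[5] deliver 1→3 → N3(lead b8 [-])
[6] propose(3,'r') → ∅
[7] deliver 3→1 → N1(foll b8 [r])
[8] deliver 1→3 → ∅
[9] deliver 3→2 → N2(foll b8 [r])
[10] deliver 2→3 → N3(lead b8 [r])
[11] deliver 3→4 → N4(foll b8 [-])
[12] deliver 4→3 → ∅
[13] deliver 3→0 → N0(foll b8 [-])
[14] deliver 0→3 → ∅
[15] timeout(3) → N3(cand b13 [r])
[16] deliver 3→4 → N4(foll b8 [r])
[17] deliver 4→3 → ∅
[18] deliver 3→1 → N1(foll b13 [r])
[19] deliver 1→3 → ∅
[20] deliver 1→2 → ∅
[21] deliver 2→3 → ∅
[22] deliver 2→4 → ∅
[23] deliver 4→3 → ∅
[24] propose(3,'r') → ∅
[25] deliver 3→1 → ∅
[26] deliver 1→3 → ∅
[27] deliver 3→4 → N4(foll b13 [r])
[28] deliver 4→3 → N3(lead b13 [r])
[29] deliver 3→0 → N0(foll b8 [r])
[30] deliver 0→3 → ∅
[31] deliver 3→2 → N2(foll b13 [r])
[32] deliver 2→3 → ∅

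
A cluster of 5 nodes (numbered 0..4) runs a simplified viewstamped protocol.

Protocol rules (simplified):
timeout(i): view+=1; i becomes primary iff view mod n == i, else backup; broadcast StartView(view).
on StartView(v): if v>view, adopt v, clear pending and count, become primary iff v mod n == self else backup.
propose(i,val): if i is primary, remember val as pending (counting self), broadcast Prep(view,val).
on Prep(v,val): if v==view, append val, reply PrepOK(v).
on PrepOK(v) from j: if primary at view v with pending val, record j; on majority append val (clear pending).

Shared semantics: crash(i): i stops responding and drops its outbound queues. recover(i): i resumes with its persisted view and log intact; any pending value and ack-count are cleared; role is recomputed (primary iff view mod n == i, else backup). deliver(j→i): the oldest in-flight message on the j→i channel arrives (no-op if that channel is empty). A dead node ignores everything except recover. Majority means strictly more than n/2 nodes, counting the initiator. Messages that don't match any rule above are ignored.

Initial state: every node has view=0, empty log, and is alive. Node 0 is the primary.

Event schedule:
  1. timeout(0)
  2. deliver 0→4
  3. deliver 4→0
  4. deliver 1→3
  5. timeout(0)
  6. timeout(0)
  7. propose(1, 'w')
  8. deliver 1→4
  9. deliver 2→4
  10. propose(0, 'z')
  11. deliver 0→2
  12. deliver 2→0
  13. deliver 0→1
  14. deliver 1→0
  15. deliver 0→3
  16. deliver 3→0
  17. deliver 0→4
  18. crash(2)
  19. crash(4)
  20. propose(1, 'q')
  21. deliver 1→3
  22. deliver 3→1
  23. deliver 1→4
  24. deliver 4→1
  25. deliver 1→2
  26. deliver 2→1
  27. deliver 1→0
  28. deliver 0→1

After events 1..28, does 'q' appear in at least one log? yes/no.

after 1 — timeout(0): n0:back/v1/[-]
after 2 — deliver 0→4: n4:back/v1/[-]
after 3 — deliver 4→0: ·
after 4 — deliver 1→3: ·
after 5 — timeout(0): n0:back/v2/[-]
after 6 — timeout(0): n0:back/v3/[-]
after 7 — propose(1,'w'): ·
after 8 — deliver 1→4: ·
after 9 — deliver 2→4: ·
after 10 — propose(0,'z'): ·
after 11 — deliver 0→2: n2:back/v1/[-]
after 12 — deliver 2→0: ·
after 13 — deliver 0→1: n1:prim/v1/[-]
after 14 — deliver 1→0: ·
after 15 — deliver 0→3: n3:back/v1/[-]
after 16 — deliver 3→0: ·
after 17 — deliver 0→4: n4:back/v2/[-]
after 18 — crash(2): n2:✗back/v1/[-]
after 19 — crash(4): n4:✗back/v2/[-]
after 20 — propose(1,'q'): ·
after 21 — deliver 1→3: n3:back/v1/[q]
after 22 — deliver 3→1: ·
after 23 — deliver 1→4: ·
after 24 — deliver 4→1: ·
after 25 — deliver 1→2: ·
after 26 — deliver 2→1: ·
after 27 — deliver 1→0: ·
after 28 — deliver 0→1: n1:back/v2/[-]

yes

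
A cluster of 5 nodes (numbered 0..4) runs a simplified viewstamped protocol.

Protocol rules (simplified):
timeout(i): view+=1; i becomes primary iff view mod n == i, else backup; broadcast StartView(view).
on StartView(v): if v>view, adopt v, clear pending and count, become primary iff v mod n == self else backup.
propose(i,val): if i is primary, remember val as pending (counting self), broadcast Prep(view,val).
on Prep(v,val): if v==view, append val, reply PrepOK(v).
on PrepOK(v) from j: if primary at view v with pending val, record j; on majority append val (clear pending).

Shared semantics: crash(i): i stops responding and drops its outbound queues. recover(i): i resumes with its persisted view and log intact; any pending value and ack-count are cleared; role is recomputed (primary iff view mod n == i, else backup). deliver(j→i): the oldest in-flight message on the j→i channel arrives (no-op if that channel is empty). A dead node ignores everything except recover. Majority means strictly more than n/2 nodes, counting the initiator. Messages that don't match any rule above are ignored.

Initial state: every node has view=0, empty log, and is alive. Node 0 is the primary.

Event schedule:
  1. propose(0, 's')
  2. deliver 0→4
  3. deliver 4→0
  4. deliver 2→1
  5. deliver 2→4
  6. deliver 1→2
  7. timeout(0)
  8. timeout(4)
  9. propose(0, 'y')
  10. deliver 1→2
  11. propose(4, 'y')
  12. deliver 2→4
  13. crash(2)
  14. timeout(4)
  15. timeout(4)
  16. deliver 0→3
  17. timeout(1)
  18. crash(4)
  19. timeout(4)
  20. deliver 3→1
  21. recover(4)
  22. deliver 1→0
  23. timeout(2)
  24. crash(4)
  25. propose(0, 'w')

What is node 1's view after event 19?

1

1. propose(0,'s'):  nop
2. deliver 0→4:  <4:back v0 s>
3. deliver 4→0:  nop
4. deliver 2→1:  nop
5. deliver 2→4:  nop
6. deliver 1→2:  nop
7. timeout(0):  <0:back v1 ->
8. timeout(4):  <4:back v1 s>
9. propose(0,'y'):  nop
10. deliver 1→2:  nop
11. propose(4,'y'):  nop
12. deliver 2→4:  nop
13. crash(2):  <2:✗back v0 ->
14. timeout(4):  <4:back v2 s>
15. timeout(4):  <4:back v3 s>
16. deliver 0→3:  <3:back v0 s>
17. timeout(1):  <1:prim v1 ->
18. crash(4):  <4:✗back v3 s>
19. timeout(4):  nop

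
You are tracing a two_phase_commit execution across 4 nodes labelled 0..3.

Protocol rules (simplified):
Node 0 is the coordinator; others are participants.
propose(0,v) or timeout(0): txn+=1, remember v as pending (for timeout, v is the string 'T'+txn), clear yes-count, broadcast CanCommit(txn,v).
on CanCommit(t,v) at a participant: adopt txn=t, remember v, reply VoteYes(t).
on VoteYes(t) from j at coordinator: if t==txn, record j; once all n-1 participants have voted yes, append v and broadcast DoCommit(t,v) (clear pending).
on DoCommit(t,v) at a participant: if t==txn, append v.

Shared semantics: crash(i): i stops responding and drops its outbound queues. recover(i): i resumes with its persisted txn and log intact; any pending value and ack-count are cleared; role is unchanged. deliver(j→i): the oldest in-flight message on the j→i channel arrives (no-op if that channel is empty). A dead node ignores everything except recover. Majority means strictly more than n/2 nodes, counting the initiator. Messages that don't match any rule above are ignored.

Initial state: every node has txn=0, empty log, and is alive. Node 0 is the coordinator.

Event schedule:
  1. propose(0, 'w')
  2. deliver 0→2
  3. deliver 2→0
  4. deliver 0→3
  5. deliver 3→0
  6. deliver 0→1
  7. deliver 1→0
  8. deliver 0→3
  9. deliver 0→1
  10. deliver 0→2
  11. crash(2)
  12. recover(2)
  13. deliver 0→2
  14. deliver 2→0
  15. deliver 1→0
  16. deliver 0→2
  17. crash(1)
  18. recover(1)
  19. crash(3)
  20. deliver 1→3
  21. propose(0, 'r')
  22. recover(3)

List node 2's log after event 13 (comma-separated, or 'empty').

e1 propose(0,'w'): 0[coor,t=1,-]
e2 deliver 0→2: 2[part,t=1,-]
e3 deliver 2→0: ·
e4 deliver 0→3: 3[part,t=1,-]
e5 deliver 3→0: ·
e6 deliver 0→1: 1[part,t=1,-]
e7 deliver 1→0: 0[coor,t=1,w]
e8 deliver 0→3: 3[part,t=1,w]
e9 deliver 0→1: 1[part,t=1,w]
e10 deliver 0→2: 2[part,t=1,w]
e11 crash(2): 2[✗part,t=1,w]
e12 recover(2): 2[part,t=1,w]
e13 deliver 0→2: ·

w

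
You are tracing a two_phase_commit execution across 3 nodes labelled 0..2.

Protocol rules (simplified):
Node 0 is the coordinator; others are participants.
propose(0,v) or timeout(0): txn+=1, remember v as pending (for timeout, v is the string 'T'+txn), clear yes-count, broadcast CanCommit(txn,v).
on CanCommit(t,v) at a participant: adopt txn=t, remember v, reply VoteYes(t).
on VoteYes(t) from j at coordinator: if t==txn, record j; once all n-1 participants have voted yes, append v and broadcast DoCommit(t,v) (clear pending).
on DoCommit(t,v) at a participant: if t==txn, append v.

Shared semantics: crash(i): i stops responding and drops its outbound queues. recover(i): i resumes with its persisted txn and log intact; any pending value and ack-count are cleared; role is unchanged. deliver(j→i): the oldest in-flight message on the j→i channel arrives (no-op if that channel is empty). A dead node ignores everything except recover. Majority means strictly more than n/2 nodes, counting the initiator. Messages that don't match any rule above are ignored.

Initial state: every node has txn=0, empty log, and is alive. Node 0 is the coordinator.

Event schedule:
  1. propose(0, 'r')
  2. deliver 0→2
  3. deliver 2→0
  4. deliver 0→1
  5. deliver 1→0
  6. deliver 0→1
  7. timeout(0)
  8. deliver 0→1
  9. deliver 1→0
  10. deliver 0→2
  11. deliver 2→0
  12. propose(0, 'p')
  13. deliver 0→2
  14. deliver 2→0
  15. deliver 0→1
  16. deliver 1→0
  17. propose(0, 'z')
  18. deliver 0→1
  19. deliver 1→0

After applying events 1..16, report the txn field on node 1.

3

after 1 — propose(0,'r'): n0:coor/t1/[-]
after 2 — deliver 0→2: n2:part/t1/[-]
after 3 — deliver 2→0: ·
after 4 — deliver 0→1: n1:part/t1/[-]
after 5 — deliver 1→0: n0:coor/t1/[r]
after 6 — deliver 0→1: n1:part/t1/[r]
after 7 — timeout(0): n0:coor/t2/[r]
after 8 — deliver 0→1: n1:part/t2/[r]
after 9 — deliver 1→0: ·
after 10 — deliver 0→2: n2:part/t1/[r]
after 11 — deliver 2→0: ·
after 12 — propose(0,'p'): n0:coor/t3/[r]
after 13 — deliver 0→2: n2:part/t2/[r]
after 14 — deliver 2→0: ·
after 15 — deliver 0→1: n1:part/t3/[r]
after 16 — deliver 1→0: ·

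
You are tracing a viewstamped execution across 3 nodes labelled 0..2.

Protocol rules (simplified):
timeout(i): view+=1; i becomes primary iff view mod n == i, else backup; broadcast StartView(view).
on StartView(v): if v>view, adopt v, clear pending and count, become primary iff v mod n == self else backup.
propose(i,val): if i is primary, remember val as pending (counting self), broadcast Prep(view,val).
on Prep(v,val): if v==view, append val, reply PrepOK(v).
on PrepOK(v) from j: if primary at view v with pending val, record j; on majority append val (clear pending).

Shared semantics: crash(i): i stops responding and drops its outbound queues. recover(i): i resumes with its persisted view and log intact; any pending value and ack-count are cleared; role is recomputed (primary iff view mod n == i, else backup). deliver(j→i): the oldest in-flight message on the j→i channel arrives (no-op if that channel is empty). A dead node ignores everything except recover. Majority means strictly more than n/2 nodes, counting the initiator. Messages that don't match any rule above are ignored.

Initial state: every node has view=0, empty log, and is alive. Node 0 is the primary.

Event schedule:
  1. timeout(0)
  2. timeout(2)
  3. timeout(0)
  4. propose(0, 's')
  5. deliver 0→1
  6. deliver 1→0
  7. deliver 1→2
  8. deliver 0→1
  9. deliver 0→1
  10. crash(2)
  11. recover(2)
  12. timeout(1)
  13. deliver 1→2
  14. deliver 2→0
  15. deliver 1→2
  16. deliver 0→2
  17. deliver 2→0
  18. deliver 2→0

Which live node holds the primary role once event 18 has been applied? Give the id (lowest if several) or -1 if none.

1. timeout(0):  <0:back v1 ->
2. timeout(2):  <2:back v1 ->
3. timeout(0):  <0:back v2 ->
4. propose(0,'s'):  nop
5. deliver 0→1:  <1:prim v1 ->
6. deliver 1→0:  nop
7. deliver 1→2:  nop
8. deliver 0→1:  <1:back v2 ->
9. deliver 0→1:  nop
10. crash(2):  <2:✗back v1 ->
11. recover(2):  <2:back v1 ->
12. timeout(1):  <1:back v3 ->
13. deliver 1→2:  <2:back v3 ->
14. deliver 2→0:  nop
15. deliver 1→2:  nop
16. deliver 0→2:  nop
17. deliver 2→0:  nop
18. deliver 2→0:  nop

-1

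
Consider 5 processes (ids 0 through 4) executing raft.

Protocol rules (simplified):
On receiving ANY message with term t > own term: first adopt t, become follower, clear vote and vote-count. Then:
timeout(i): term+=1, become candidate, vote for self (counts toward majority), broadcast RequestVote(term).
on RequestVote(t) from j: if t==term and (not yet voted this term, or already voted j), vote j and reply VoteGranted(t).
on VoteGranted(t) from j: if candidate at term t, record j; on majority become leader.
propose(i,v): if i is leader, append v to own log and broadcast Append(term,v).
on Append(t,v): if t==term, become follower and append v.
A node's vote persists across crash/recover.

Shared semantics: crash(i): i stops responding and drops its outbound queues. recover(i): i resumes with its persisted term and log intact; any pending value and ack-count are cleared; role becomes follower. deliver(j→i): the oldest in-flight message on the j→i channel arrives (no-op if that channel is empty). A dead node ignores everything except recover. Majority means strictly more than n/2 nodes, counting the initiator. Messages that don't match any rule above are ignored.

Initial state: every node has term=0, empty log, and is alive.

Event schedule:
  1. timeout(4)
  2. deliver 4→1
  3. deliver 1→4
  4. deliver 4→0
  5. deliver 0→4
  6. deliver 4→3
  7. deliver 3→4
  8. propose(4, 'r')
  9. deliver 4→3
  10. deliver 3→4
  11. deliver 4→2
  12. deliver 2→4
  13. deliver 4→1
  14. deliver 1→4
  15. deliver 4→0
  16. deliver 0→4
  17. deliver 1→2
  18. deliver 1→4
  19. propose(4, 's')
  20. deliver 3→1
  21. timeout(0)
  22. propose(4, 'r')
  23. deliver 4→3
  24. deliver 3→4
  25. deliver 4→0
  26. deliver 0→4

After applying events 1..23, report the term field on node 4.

1. timeout(4):  <4:cand t1 ->
2. deliver 4→1:  <1:foll t1 ->
3. deliver 1→4:  nop
4. deliver 4→0:  <0:foll t1 ->
5. deliver 0→4:  <4:lead t1 ->
6. deliver 4→3:  <3:foll t1 ->
7. deliver 3→4:  nop
8. propose(4,'r'):  <4:lead t1 r>
9. deliver 4→3:  <3:foll t1 r>
10. deliver 3→4:  nop
11. deliver 4→2:  <2:foll t1 ->
12. deliver 2→4:  nop
13. deliver 4→1:  <1:foll t1 r>
14. deliver 1→4:  nop
15. deliver 4→0:  <0:foll t1 r>
16. deliver 0→4:  nop
17. deliver 1→2:  nop
18. deliver 1→4:  nop
19. propose(4,'s'):  <4:lead t1 r,s>
20. deliver 3→1:  nop
21. timeout(0):  <0:cand t2 r>
22. propose(4,'r'):  <4:lead t1 r,s,r>
23. deliver 4→3:  <3:foll t1 r,s>

1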